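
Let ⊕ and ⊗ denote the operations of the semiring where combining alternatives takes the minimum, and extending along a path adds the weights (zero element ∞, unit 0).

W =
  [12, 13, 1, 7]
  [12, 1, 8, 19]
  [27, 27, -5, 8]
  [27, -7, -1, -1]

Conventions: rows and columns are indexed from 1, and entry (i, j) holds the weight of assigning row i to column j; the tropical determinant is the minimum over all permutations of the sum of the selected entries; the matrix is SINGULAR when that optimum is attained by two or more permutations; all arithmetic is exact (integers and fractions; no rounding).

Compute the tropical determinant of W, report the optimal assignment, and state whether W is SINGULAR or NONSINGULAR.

σ = (1, 2, 3, 4): 12 + 1 + (-5) + (-1) = 7
σ = (1, 2, 4, 3): 12 + 1 + 8 + (-1) = 20
σ = (1, 3, 2, 4): 12 + 8 + 27 + (-1) = 46
σ = (1, 3, 4, 2): 12 + 8 + 8 + (-7) = 21
σ = (1, 4, 2, 3): 12 + 19 + 27 + (-1) = 57
σ = (1, 4, 3, 2): 12 + 19 + (-5) + (-7) = 19
σ = (2, 1, 3, 4): 13 + 12 + (-5) + (-1) = 19
σ = (2, 1, 4, 3): 13 + 12 + 8 + (-1) = 32
σ = (2, 3, 1, 4): 13 + 8 + 27 + (-1) = 47
σ = (2, 3, 4, 1): 13 + 8 + 8 + 27 = 56
σ = (2, 4, 1, 3): 13 + 19 + 27 + (-1) = 58
σ = (2, 4, 3, 1): 13 + 19 + (-5) + 27 = 54
σ = (3, 1, 2, 4): 1 + 12 + 27 + (-1) = 39
σ = (3, 1, 4, 2): 1 + 12 + 8 + (-7) = 14
σ = (3, 2, 1, 4): 1 + 1 + 27 + (-1) = 28
σ = (3, 2, 4, 1): 1 + 1 + 8 + 27 = 37
σ = (3, 4, 1, 2): 1 + 19 + 27 + (-7) = 40
σ = (3, 4, 2, 1): 1 + 19 + 27 + 27 = 74
σ = (4, 1, 2, 3): 7 + 12 + 27 + (-1) = 45
σ = (4, 1, 3, 2): 7 + 12 + (-5) + (-7) = 7
σ = (4, 2, 1, 3): 7 + 1 + 27 + (-1) = 34
σ = (4, 2, 3, 1): 7 + 1 + (-5) + 27 = 30
σ = (4, 3, 1, 2): 7 + 8 + 27 + (-7) = 35
σ = (4, 3, 2, 1): 7 + 8 + 27 + 27 = 69
Optimal value attained by: σ = (1, 2, 3, 4).
Answer: det⊕(W) = 7; verdict: SINGULAR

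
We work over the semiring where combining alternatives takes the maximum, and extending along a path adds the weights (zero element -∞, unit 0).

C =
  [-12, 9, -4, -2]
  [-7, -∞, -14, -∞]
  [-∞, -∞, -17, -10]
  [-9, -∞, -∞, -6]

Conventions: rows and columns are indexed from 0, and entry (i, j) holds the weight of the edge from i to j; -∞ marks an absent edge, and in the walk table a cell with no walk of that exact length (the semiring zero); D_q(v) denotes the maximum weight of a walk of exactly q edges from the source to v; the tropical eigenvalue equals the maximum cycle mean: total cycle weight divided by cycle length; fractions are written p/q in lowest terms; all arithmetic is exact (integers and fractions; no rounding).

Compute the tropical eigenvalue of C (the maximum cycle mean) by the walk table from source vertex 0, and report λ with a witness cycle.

q=0: [0, -∞, -∞, -∞]
q=1: [-12, 9, -4, -2]
q=2: [2, -3, -5, -8]
q=3: [-10, 11, -2, 0]
q=4: [4, -1, -3, -6]
Optimal cycle mean attained by: cycle 0->1->0, total 9 + (-7), length 2.
Answer: λ = 1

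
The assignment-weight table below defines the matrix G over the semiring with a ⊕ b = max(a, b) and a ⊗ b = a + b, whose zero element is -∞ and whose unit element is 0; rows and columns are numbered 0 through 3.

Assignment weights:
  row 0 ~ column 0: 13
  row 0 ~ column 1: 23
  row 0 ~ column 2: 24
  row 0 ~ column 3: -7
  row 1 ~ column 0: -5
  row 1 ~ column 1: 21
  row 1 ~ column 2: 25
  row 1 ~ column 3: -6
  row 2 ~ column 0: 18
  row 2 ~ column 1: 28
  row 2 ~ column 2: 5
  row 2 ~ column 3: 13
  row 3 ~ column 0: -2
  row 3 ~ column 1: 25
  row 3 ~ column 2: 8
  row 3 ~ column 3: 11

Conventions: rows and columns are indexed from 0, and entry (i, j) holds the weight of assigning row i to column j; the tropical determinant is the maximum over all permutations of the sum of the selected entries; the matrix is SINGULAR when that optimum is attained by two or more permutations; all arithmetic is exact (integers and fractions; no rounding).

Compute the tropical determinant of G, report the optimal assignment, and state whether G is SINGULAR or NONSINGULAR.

σ = (0, 1, 2, 3): 13 + 21 + 5 + 11 = 50
σ = (0, 1, 3, 2): 13 + 21 + 13 + 8 = 55
σ = (0, 2, 1, 3): 13 + 25 + 28 + 11 = 77
σ = (0, 2, 3, 1): 13 + 25 + 13 + 25 = 76
σ = (0, 3, 1, 2): 13 + (-6) + 28 + 8 = 43
σ = (0, 3, 2, 1): 13 + (-6) + 5 + 25 = 37
σ = (1, 0, 2, 3): 23 + (-5) + 5 + 11 = 34
σ = (1, 0, 3, 2): 23 + (-5) + 13 + 8 = 39
σ = (1, 2, 0, 3): 23 + 25 + 18 + 11 = 77
σ = (1, 2, 3, 0): 23 + 25 + 13 + (-2) = 59
σ = (1, 3, 0, 2): 23 + (-6) + 18 + 8 = 43
σ = (1, 3, 2, 0): 23 + (-6) + 5 + (-2) = 20
σ = (2, 0, 1, 3): 24 + (-5) + 28 + 11 = 58
σ = (2, 0, 3, 1): 24 + (-5) + 13 + 25 = 57
σ = (2, 1, 0, 3): 24 + 21 + 18 + 11 = 74
σ = (2, 1, 3, 0): 24 + 21 + 13 + (-2) = 56
σ = (2, 3, 0, 1): 24 + (-6) + 18 + 25 = 61
σ = (2, 3, 1, 0): 24 + (-6) + 28 + (-2) = 44
σ = (3, 0, 1, 2): (-7) + (-5) + 28 + 8 = 24
σ = (3, 0, 2, 1): (-7) + (-5) + 5 + 25 = 18
σ = (3, 1, 0, 2): (-7) + 21 + 18 + 8 = 40
σ = (3, 1, 2, 0): (-7) + 21 + 5 + (-2) = 17
σ = (3, 2, 0, 1): (-7) + 25 + 18 + 25 = 61
σ = (3, 2, 1, 0): (-7) + 25 + 28 + (-2) = 44
Optimal value attained by: σ = (0, 2, 1, 3).
Answer: det⊕(G) = 77; verdict: SINGULAR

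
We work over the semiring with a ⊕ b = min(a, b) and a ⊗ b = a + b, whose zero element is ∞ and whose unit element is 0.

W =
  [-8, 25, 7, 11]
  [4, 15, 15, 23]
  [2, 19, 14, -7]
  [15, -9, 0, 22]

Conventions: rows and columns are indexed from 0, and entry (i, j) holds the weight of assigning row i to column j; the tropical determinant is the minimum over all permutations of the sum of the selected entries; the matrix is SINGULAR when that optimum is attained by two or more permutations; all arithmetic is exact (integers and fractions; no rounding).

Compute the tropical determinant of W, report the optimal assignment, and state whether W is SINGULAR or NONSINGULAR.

σ = (0, 1, 2, 3): (-8) + 15 + 14 + 22 = 43
σ = (0, 1, 3, 2): (-8) + 15 + (-7) + 0 = 0
σ = (0, 2, 1, 3): (-8) + 15 + 19 + 22 = 48
σ = (0, 2, 3, 1): (-8) + 15 + (-7) + (-9) = -9
σ = (0, 3, 1, 2): (-8) + 23 + 19 + 0 = 34
σ = (0, 3, 2, 1): (-8) + 23 + 14 + (-9) = 20
σ = (1, 0, 2, 3): 25 + 4 + 14 + 22 = 65
σ = (1, 0, 3, 2): 25 + 4 + (-7) + 0 = 22
σ = (1, 2, 0, 3): 25 + 15 + 2 + 22 = 64
σ = (1, 2, 3, 0): 25 + 15 + (-7) + 15 = 48
σ = (1, 3, 0, 2): 25 + 23 + 2 + 0 = 50
σ = (1, 3, 2, 0): 25 + 23 + 14 + 15 = 77
σ = (2, 0, 1, 3): 7 + 4 + 19 + 22 = 52
σ = (2, 0, 3, 1): 7 + 4 + (-7) + (-9) = -5
σ = (2, 1, 0, 3): 7 + 15 + 2 + 22 = 46
σ = (2, 1, 3, 0): 7 + 15 + (-7) + 15 = 30
σ = (2, 3, 0, 1): 7 + 23 + 2 + (-9) = 23
σ = (2, 3, 1, 0): 7 + 23 + 19 + 15 = 64
σ = (3, 0, 1, 2): 11 + 4 + 19 + 0 = 34
σ = (3, 0, 2, 1): 11 + 4 + 14 + (-9) = 20
σ = (3, 1, 0, 2): 11 + 15 + 2 + 0 = 28
σ = (3, 1, 2, 0): 11 + 15 + 14 + 15 = 55
σ = (3, 2, 0, 1): 11 + 15 + 2 + (-9) = 19
σ = (3, 2, 1, 0): 11 + 15 + 19 + 15 = 60
Optimal value attained by: σ = (0, 2, 3, 1).
Answer: det⊕(W) = -9; verdict: NONSINGULAR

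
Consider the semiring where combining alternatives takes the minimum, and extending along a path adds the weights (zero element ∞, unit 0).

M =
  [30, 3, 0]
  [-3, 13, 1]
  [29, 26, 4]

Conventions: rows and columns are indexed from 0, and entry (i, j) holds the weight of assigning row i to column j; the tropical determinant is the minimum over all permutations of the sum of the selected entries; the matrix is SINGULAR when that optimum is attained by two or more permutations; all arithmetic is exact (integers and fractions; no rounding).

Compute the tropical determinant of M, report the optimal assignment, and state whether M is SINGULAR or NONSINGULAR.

σ = (0, 1, 2): 30 + 13 + 4 = 47
σ = (0, 2, 1): 30 + 1 + 26 = 57
σ = (1, 0, 2): 3 + (-3) + 4 = 4
σ = (1, 2, 0): 3 + 1 + 29 = 33
σ = (2, 0, 1): 0 + (-3) + 26 = 23
σ = (2, 1, 0): 0 + 13 + 29 = 42
Optimal value attained by: σ = (1, 0, 2).
Answer: det⊕(M) = 4; verdict: NONSINGULAR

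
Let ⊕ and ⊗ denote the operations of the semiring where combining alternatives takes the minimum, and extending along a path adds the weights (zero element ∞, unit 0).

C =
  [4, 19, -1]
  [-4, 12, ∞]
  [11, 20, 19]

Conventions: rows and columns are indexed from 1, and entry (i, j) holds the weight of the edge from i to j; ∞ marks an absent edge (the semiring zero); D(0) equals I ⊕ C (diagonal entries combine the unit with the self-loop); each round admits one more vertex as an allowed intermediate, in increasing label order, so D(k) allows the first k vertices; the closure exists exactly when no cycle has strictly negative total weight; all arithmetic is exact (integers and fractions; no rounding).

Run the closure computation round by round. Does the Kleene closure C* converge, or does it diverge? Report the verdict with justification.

D(0):
  [0, 19, -1]
  [-4, 0, ∞]
  [11, 20, 0]
D(1):
  [0, 19, -1]
  [-4, 0, -5]
  [11, 20, 0]
D(2):
  [0, 19, -1]
  [-4, 0, -5]
  [11, 20, 0]
D(3):
  [0, 19, -1]
  [-4, 0, -5]
  [11, 20, 0]
Key observation: every diagonal entry stays at the unit through all rounds, so no improving cycle exists.
Answer: CONVERGES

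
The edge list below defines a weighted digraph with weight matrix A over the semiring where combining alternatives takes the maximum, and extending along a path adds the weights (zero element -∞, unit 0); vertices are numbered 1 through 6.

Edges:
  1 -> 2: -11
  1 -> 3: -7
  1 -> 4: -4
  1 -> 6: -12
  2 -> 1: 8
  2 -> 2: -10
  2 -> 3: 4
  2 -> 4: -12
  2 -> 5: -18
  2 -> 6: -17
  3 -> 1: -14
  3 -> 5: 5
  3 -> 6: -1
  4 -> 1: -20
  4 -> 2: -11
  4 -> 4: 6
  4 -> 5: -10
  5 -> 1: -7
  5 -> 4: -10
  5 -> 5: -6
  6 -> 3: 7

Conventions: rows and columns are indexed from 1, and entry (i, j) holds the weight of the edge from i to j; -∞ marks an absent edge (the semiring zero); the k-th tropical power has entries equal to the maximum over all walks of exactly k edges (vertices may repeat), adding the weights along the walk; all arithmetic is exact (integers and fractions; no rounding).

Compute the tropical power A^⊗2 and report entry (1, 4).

A^⊗2:
  [-3, -15, -5, 2, -2, -8]
  [-2, -3, 1, 4, 9, 3]
  [-2, -25, 6, -5, -1, -26]
  [-3, -5, -7, 12, -4, -28]
  [-13, -18, -14, -4, -12, -19]
  [-7, -∞, -∞, -∞, 12, 6]
Key observation: the optimum is the walk 1->4->4, with weight (-4) + 6 = 2.
Optimal value attained by: walk 1->4->4.
Answer: (A^⊗2)[1][4] = 2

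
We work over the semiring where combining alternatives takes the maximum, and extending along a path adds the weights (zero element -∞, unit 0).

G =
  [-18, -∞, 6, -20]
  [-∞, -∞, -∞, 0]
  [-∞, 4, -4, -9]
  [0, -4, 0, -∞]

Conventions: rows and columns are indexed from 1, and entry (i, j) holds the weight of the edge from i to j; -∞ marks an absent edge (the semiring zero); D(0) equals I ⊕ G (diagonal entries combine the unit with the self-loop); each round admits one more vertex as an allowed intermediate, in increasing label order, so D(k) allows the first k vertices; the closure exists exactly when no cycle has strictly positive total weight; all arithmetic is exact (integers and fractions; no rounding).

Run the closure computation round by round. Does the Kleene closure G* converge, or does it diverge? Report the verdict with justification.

D(0):
  [0, -∞, 6, -20]
  [-∞, 0, -∞, 0]
  [-∞, 4, 0, -9]
  [0, -4, 0, 0]
D(1):
  [0, -∞, 6, -20]
  [-∞, 0, -∞, 0]
  [-∞, 4, 0, -9]
  [0, -4, 6, 0]
D(2):
  [0, -∞, 6, -20]
  [-∞, 0, -∞, 0]
  [-∞, 4, 0, 4]
  [0, -4, 6, 0]
Detection: at round 3, diagonal entry (4, 4) turns strictly positive.
Key observation: the cycle 4->1->3->2->4 has total weight 0 + 6 + 4 + 0, which is strictly positive.
Answer: DIVERGES — positive cycle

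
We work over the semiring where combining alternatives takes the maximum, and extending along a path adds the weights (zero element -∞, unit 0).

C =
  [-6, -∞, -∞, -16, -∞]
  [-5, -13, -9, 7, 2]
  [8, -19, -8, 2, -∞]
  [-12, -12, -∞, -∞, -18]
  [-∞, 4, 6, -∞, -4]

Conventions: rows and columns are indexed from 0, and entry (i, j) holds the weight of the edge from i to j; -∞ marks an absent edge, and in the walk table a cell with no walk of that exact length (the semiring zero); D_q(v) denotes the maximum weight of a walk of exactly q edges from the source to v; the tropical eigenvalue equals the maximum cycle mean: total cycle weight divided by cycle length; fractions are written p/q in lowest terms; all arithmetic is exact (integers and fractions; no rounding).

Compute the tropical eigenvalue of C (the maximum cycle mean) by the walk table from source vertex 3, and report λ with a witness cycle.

q=0: [-∞, -∞, -∞, 0, -∞]
q=1: [-12, -12, -∞, -∞, -18]
q=2: [-17, -14, -12, -5, -10]
q=3: [-4, -6, -4, -7, -12]
q=4: [4, -8, -6, 1, -4]
q=5: [2, 0, 2, -1, -6]
Optimal cycle mean attained by: cycle 1->4->1, total 2 + 4, length 2.
Answer: λ = 3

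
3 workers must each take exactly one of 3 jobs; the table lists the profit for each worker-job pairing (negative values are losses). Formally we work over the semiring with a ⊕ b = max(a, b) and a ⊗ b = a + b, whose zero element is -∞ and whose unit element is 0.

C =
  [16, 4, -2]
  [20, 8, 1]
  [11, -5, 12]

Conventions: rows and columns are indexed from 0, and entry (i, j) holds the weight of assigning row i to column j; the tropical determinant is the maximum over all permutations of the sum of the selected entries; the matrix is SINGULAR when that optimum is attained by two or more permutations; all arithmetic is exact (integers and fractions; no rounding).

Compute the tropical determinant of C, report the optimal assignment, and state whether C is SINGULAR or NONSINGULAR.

σ = (0, 1, 2): 16 + 8 + 12 = 36
σ = (0, 2, 1): 16 + 1 + (-5) = 12
σ = (1, 0, 2): 4 + 20 + 12 = 36
σ = (1, 2, 0): 4 + 1 + 11 = 16
σ = (2, 0, 1): (-2) + 20 + (-5) = 13
σ = (2, 1, 0): (-2) + 8 + 11 = 17
Optimal value attained by: σ = (0, 1, 2).
Answer: det⊕(C) = 36; verdict: SINGULAR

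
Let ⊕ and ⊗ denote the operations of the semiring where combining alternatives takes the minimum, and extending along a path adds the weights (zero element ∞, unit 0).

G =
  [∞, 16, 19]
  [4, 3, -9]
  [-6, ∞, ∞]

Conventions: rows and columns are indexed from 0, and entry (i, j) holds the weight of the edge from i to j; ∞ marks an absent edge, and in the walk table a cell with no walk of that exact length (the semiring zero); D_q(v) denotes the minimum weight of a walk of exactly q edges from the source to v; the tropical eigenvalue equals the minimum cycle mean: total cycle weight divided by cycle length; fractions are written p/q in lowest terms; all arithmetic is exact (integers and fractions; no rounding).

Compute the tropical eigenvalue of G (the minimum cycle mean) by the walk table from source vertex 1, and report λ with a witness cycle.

q=0: [∞, 0, ∞]
q=1: [4, 3, -9]
q=2: [-15, 6, -6]
q=3: [-12, 1, -3]
Optimal cycle mean attained by: cycle 0->1->2->0, total 16 + (-9) + (-6), length 3.
Answer: λ = 1/3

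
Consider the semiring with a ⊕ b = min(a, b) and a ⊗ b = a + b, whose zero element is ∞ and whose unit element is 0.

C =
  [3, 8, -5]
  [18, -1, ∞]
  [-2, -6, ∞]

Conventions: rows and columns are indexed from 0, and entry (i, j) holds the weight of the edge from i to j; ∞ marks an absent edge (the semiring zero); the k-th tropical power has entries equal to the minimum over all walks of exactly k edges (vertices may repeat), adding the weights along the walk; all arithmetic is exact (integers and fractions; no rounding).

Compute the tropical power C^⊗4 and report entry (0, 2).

C^⊗2:
  [-7, -11, -2]
  [17, -2, 13]
  [1, -7, -7]
C^⊗3:
  [-4, -12, -12]
  [11, -3, 12]
  [-9, -13, -4]
C^⊗4:
  [-14, -18, -9]
  [10, -4, 6]
  [-6, -14, -14]
Key observation: the optimum is the walk 0->0->2->0->2, with weight 3 + (-5) + (-2) + (-5) = -9.
Optimal value attained by: walk 0->0->2->0->2.
Answer: (C^⊗4)[0][2] = -9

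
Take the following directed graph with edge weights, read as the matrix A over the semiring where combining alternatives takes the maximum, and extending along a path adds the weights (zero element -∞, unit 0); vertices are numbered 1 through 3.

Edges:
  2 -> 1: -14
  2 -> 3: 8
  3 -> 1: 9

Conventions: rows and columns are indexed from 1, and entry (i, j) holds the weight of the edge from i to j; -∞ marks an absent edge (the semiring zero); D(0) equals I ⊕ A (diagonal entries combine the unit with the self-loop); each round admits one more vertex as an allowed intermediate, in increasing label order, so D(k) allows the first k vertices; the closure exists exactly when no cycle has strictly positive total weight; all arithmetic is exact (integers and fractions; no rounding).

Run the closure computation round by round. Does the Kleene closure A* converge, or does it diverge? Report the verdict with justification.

D(0):
  [0, -∞, -∞]
  [-14, 0, 8]
  [9, -∞, 0]
D(1):
  [0, -∞, -∞]
  [-14, 0, 8]
  [9, -∞, 0]
D(2):
  [0, -∞, -∞]
  [-14, 0, 8]
  [9, -∞, 0]
D(3):
  [0, -∞, -∞]
  [17, 0, 8]
  [9, -∞, 0]
Key observation: every diagonal entry stays at the unit through all rounds, so no improving cycle exists.
Answer: CONVERGES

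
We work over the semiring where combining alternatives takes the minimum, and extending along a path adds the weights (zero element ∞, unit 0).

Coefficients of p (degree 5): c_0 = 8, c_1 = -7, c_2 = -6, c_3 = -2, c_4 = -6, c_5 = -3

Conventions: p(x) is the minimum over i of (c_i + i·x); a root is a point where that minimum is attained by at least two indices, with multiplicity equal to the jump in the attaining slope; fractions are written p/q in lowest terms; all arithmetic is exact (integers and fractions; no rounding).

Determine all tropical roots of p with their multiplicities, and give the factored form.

hull edge (i=0, c=8) to (i=1, c=-7): slope -15, span 1
hull edge (i=1, c=-7) to (i=4, c=-6): slope 1/3, span 3
hull edge (i=4, c=-6) to (i=5, c=-3): slope 3, span 1
Factored form: p(x) = -3 ⊗ (x ⊕ (-3)) ⊗ (x ⊕ (-1/3)) ⊗ (x ⊕ (-1/3)) ⊗ (x ⊕ (-1/3)) ⊗ (x ⊕ 15)
Answer: roots = -3 (mult 1), -1/3 (mult 3), 15 (mult 1)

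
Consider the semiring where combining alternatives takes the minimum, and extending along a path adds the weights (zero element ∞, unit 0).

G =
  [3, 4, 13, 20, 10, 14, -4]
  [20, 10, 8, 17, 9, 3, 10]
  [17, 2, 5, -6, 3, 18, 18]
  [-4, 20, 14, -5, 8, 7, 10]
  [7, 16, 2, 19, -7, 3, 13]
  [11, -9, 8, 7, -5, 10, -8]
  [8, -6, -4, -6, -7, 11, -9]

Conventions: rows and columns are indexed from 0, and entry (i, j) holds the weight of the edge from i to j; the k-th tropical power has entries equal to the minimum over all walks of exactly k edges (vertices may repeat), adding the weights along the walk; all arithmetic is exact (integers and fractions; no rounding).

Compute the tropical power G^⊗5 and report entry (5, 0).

G^⊗2:
  [4, -10, -8, -10, -11, 7, -13]
  [13, -6, 6, 2, -2, 12, -5]
  [-10, 7, 5, -11, -4, 1, 4]
  [-9, -2, 6, -10, 1, 2, -8]
  [0, -6, -5, -4, -14, -4, -5]
  [0, -14, -12, -14, -15, -6, -17]
  [-10, -15, -13, -15, -16, -4, -18]
G^⊗3:
  [-14, -19, -17, -19, -20, -8, -22]
  [-2, -11, -9, -11, -12, -3, -14]
  [-15, -8, -2, -16, -11, -4, -14]
  [-14, -14, -12, -15, -15, -3, -17]
  [-8, -13, -12, -11, -21, -11, -14]
  [-18, -23, -21, -23, -24, -12, -26]
  [-19, -24, -22, -24, -25, -13, -27]
G^⊗4:
  [-23, -28, -26, -28, -29, -17, -31]
  [-15, -20, -18, -20, -21, -9, -23]
  [-20, -20, -18, -21, -21, -9, -23]
  [-19, -23, -21, -23, -24, -12, -26]
  [-15, -20, -19, -20, -28, -18, -23]
  [-27, -32, -30, -32, -33, -21, -35]
  [-28, -33, -31, -33, -34, -22, -36]
G^⊗5:
  [-32, -37, -35, -37, -38, -26, -40]
  [-24, -29, -27, -29, -30, -18, -32]
  [-25, -29, -27, -29, -30, -18, -32]
  [-27, -32, -30, -32, -33, -21, -35]
  [-24, -29, -27, -29, -35, -25, -32]
  [-36, -41, -39, -41, -42, -30, -44]
  [-37, -42, -40, -42, -43, -31, -45]
Key observation: the optimum is the walk 5->6->6->6->3->0, with weight (-8) + (-9) + (-9) + (-6) + (-4) = -36.
Optimal value attained by: walk 5->6->6->6->3->0.
Answer: (G^⊗5)[5][0] = -36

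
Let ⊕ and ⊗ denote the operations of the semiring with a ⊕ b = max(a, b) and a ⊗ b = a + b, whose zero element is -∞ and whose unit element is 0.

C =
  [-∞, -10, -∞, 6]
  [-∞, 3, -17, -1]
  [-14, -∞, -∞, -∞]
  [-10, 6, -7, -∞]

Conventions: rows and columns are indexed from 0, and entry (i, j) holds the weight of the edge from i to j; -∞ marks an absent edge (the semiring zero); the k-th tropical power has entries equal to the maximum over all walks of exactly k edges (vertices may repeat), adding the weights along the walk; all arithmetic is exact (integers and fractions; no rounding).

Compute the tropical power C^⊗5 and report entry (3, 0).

C^⊗2:
  [-4, 12, -1, -11]
  [-11, 6, -8, 2]
  [-∞, -24, -∞, -8]
  [-21, 9, -11, 5]
C^⊗3:
  [-15, 15, -5, 11]
  [-8, 9, -5, 5]
  [-18, -2, -15, -25]
  [-5, 12, -2, 8]
C^⊗4:
  [1, 18, 4, 14]
  [-5, 12, -2, 8]
  [-29, 1, -19, -3]
  [-2, 15, 1, 11]
C^⊗5:
  [4, 21, 7, 17]
  [-2, 15, 1, 11]
  [-13, 4, -10, 0]
  [1, 18, 4, 14]
Key observation: the optimum is the walk 3->1->1->1->3->0, with weight 6 + 3 + 3 + (-1) + (-10) = 1.
Optimal value attained by: walk 3->1->1->1->3->0.
Answer: (C^⊗5)[3][0] = 1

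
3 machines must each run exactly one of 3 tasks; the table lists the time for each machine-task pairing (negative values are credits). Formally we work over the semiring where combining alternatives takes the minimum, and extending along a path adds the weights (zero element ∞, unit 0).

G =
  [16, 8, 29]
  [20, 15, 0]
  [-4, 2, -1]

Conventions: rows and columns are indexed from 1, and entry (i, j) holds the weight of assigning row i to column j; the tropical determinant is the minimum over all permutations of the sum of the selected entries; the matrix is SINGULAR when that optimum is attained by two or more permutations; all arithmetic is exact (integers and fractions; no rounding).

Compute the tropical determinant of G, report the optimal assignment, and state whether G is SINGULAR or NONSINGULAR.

σ = (1, 2, 3): 16 + 15 + (-1) = 30
σ = (1, 3, 2): 16 + 0 + 2 = 18
σ = (2, 1, 3): 8 + 20 + (-1) = 27
σ = (2, 3, 1): 8 + 0 + (-4) = 4
σ = (3, 1, 2): 29 + 20 + 2 = 51
σ = (3, 2, 1): 29 + 15 + (-4) = 40
Optimal value attained by: σ = (2, 3, 1).
Answer: det⊕(G) = 4; verdict: NONSINGULAR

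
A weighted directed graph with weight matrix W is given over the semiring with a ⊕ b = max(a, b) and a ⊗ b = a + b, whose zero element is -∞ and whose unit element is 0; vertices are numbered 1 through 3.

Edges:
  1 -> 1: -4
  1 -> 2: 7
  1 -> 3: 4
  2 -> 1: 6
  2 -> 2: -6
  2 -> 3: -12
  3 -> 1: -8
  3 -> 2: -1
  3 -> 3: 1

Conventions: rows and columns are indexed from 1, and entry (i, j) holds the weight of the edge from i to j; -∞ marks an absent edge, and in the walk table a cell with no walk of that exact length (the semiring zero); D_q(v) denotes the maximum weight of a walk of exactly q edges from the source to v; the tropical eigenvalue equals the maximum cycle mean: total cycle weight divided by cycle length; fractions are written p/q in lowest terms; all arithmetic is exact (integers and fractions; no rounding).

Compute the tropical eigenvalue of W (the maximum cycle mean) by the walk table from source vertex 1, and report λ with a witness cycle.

q=0: [0, -∞, -∞]
q=1: [-4, 7, 4]
q=2: [13, 3, 5]
q=3: [9, 20, 17]
Optimal cycle mean attained by: cycle 1->2->1, total 7 + 6, length 2.
Answer: λ = 13/2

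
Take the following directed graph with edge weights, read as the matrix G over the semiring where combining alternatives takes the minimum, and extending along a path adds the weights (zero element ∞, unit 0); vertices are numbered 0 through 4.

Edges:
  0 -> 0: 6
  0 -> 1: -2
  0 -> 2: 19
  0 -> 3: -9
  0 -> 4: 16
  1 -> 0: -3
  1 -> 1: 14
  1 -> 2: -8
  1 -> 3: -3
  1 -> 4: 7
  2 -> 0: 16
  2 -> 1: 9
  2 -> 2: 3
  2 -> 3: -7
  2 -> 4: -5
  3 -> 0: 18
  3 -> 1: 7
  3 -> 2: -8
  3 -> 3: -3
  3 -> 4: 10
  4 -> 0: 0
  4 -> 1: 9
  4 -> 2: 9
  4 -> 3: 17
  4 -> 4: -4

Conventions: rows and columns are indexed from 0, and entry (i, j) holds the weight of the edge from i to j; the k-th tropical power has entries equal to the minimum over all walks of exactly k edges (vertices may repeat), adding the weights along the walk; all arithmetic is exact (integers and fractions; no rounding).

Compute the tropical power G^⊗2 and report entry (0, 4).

G^⊗2:
  [-5, -2, -17, -12, 1]
  [3, -5, -11, -15, -13]
  [-5, 0, -15, -10, -9]
  [4, 1, -11, -15, -13]
  [-4, -2, 1, -9, -8]
Key observation: the optimum is the walk 0->3->4, with weight (-9) + 10 = 1.
Optimal value attained by: walk 0->3->4.
Answer: (G^⊗2)[0][4] = 1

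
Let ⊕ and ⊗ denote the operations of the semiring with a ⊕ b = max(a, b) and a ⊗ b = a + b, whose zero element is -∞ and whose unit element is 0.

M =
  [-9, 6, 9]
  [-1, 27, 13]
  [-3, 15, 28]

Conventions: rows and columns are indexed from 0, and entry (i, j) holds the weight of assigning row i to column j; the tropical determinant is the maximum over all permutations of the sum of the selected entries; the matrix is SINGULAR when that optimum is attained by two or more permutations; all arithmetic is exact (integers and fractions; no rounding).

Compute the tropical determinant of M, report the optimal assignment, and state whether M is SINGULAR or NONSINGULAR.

σ = (0, 1, 2): (-9) + 27 + 28 = 46
σ = (0, 2, 1): (-9) + 13 + 15 = 19
σ = (1, 0, 2): 6 + (-1) + 28 = 33
σ = (1, 2, 0): 6 + 13 + (-3) = 16
σ = (2, 0, 1): 9 + (-1) + 15 = 23
σ = (2, 1, 0): 9 + 27 + (-3) = 33
Optimal value attained by: σ = (0, 1, 2).
Answer: det⊕(M) = 46; verdict: NONSINGULAR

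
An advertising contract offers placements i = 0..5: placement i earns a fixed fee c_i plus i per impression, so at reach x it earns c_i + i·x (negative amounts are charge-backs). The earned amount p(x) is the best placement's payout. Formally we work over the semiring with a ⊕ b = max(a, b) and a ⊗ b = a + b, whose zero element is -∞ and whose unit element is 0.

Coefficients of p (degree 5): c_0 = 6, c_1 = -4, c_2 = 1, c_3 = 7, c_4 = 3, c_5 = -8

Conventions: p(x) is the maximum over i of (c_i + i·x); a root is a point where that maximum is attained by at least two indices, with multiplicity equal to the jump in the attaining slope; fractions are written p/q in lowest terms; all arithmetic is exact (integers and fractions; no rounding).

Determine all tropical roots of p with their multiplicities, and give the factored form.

hull edge (i=0, c=6) to (i=3, c=7): slope 1/3, span 3
hull edge (i=3, c=7) to (i=4, c=3): slope -4, span 1
hull edge (i=4, c=3) to (i=5, c=-8): slope -11, span 1
Factored form: p(x) = -8 ⊗ (x ⊕ (-1/3)) ⊗ (x ⊕ (-1/3)) ⊗ (x ⊕ (-1/3)) ⊗ (x ⊕ 4) ⊗ (x ⊕ 11)
Answer: roots = -1/3 (mult 3), 4 (mult 1), 11 (mult 1)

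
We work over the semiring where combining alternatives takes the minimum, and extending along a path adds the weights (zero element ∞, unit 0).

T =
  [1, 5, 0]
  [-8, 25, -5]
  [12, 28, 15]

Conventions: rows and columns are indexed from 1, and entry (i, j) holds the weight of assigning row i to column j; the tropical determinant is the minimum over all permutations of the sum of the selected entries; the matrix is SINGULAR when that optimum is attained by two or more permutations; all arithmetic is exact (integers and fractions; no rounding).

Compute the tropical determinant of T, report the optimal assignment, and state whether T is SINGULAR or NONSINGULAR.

σ = (1, 2, 3): 1 + 25 + 15 = 41
σ = (1, 3, 2): 1 + (-5) + 28 = 24
σ = (2, 1, 3): 5 + (-8) + 15 = 12
σ = (2, 3, 1): 5 + (-5) + 12 = 12
σ = (3, 1, 2): 0 + (-8) + 28 = 20
σ = (3, 2, 1): 0 + 25 + 12 = 37
Optimal value attained by: σ = (2, 1, 3).
Answer: det⊕(T) = 12; verdict: SINGULAR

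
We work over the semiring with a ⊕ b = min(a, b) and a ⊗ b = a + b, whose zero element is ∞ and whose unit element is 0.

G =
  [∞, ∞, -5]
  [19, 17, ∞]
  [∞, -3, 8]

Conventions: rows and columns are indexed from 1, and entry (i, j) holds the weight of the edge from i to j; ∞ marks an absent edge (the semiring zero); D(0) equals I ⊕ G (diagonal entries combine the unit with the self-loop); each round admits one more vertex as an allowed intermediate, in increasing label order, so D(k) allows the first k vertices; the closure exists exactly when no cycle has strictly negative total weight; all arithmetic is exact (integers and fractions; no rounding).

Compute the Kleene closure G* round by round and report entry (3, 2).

D(0):
  [0, ∞, -5]
  [19, 0, ∞]
  [∞, -3, 0]
D(1):
  [0, ∞, -5]
  [19, 0, 14]
  [∞, -3, 0]
D(2):
  [0, ∞, -5]
  [19, 0, 14]
  [16, -3, 0]
D(3):
  [0, -8, -5]
  [19, 0, 14]
  [16, -3, 0]
Answer: G*[3][2] = -3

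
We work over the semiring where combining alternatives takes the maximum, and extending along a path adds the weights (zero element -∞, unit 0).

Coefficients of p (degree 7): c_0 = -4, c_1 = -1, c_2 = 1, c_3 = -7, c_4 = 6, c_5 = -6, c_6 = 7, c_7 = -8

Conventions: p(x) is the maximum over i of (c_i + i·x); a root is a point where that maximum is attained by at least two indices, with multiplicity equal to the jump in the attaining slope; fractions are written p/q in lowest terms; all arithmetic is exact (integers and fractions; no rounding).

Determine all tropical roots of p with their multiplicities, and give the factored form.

hull edge (i=0, c=-4) to (i=1, c=-1): slope 3, span 1
hull edge (i=1, c=-1) to (i=4, c=6): slope 7/3, span 3
hull edge (i=4, c=6) to (i=6, c=7): slope 1/2, span 2
hull edge (i=6, c=7) to (i=7, c=-8): slope -15, span 1
Factored form: p(x) = -8 ⊗ (x ⊕ (-3)) ⊗ (x ⊕ (-7/3)) ⊗ (x ⊕ (-7/3)) ⊗ (x ⊕ (-7/3)) ⊗ (x ⊕ (-1/2)) ⊗ (x ⊕ (-1/2)) ⊗ (x ⊕ 15)
Answer: roots = -3 (mult 1), -7/3 (mult 3), -1/2 (mult 2), 15 (mult 1)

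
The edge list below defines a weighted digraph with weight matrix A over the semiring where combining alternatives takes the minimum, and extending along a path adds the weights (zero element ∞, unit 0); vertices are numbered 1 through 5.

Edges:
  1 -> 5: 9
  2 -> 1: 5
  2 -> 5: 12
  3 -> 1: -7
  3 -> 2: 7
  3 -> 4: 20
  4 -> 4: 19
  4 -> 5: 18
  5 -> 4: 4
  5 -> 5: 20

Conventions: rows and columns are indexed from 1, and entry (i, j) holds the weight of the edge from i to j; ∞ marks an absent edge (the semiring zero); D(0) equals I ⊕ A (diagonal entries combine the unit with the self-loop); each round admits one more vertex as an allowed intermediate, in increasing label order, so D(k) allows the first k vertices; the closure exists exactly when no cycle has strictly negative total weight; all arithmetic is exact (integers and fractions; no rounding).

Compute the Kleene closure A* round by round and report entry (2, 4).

D(0):
  [0, ∞, ∞, ∞, 9]
  [5, 0, ∞, ∞, 12]
  [-7, 7, 0, 20, ∞]
  [∞, ∞, ∞, 0, 18]
  [∞, ∞, ∞, 4, 0]
D(1):
  [0, ∞, ∞, ∞, 9]
  [5, 0, ∞, ∞, 12]
  [-7, 7, 0, 20, 2]
  [∞, ∞, ∞, 0, 18]
  [∞, ∞, ∞, 4, 0]
D(2):
  [0, ∞, ∞, ∞, 9]
  [5, 0, ∞, ∞, 12]
  [-7, 7, 0, 20, 2]
  [∞, ∞, ∞, 0, 18]
  [∞, ∞, ∞, 4, 0]
D(3):
  [0, ∞, ∞, ∞, 9]
  [5, 0, ∞, ∞, 12]
  [-7, 7, 0, 20, 2]
  [∞, ∞, ∞, 0, 18]
  [∞, ∞, ∞, 4, 0]
D(4):
  [0, ∞, ∞, ∞, 9]
  [5, 0, ∞, ∞, 12]
  [-7, 7, 0, 20, 2]
  [∞, ∞, ∞, 0, 18]
  [∞, ∞, ∞, 4, 0]
D(5):
  [0, ∞, ∞, 13, 9]
  [5, 0, ∞, 16, 12]
  [-7, 7, 0, 6, 2]
  [∞, ∞, ∞, 0, 18]
  [∞, ∞, ∞, 4, 0]
Answer: A*[2][4] = 16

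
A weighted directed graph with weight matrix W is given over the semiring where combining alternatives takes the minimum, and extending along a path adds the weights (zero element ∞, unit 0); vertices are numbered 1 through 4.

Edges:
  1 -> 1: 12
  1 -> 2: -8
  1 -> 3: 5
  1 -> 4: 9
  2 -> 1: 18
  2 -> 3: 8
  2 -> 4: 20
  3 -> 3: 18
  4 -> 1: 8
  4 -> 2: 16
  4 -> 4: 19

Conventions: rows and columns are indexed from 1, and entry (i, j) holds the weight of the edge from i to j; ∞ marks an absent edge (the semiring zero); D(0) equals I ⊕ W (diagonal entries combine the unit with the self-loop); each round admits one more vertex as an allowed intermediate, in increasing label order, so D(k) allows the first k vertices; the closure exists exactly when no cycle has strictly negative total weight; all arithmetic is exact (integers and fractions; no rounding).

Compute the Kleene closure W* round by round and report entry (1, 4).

D(0):
  [0, -8, 5, 9]
  [18, 0, 8, 20]
  [∞, ∞, 0, ∞]
  [8, 16, ∞, 0]
D(1):
  [0, -8, 5, 9]
  [18, 0, 8, 20]
  [∞, ∞, 0, ∞]
  [8, 0, 13, 0]
D(2):
  [0, -8, 0, 9]
  [18, 0, 8, 20]
  [∞, ∞, 0, ∞]
  [8, 0, 8, 0]
D(3):
  [0, -8, 0, 9]
  [18, 0, 8, 20]
  [∞, ∞, 0, ∞]
  [8, 0, 8, 0]
D(4):
  [0, -8, 0, 9]
  [18, 0, 8, 20]
  [∞, ∞, 0, ∞]
  [8, 0, 8, 0]
Answer: W*[1][4] = 9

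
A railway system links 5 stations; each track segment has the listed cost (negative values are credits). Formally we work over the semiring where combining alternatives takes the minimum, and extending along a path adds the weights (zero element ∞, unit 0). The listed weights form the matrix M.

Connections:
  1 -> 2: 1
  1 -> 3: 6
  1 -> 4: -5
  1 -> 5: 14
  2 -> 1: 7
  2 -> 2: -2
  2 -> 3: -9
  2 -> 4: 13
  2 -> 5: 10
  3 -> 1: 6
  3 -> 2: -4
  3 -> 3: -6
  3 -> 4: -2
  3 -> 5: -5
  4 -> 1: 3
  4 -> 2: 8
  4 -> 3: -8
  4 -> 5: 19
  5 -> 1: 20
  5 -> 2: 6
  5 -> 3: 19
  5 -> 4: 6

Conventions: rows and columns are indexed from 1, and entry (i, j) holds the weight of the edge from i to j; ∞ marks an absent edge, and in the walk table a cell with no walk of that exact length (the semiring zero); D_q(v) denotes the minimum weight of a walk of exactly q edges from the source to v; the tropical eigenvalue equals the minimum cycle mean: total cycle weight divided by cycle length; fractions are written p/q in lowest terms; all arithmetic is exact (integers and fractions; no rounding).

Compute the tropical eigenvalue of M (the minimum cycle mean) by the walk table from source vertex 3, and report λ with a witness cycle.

q=0: [∞, ∞, 0, ∞, ∞]
q=1: [6, -4, -6, -2, -5]
q=2: [0, -10, -13, -8, -11]
q=3: [-7, -17, -19, -15, -18]
q=4: [-13, -23, -26, -21, -24]
q=5: [-20, -30, -32, -28, -31]
Optimal cycle mean attained by: cycle 2->3->2, total (-9) + (-4), length 2.
Answer: λ = -13/2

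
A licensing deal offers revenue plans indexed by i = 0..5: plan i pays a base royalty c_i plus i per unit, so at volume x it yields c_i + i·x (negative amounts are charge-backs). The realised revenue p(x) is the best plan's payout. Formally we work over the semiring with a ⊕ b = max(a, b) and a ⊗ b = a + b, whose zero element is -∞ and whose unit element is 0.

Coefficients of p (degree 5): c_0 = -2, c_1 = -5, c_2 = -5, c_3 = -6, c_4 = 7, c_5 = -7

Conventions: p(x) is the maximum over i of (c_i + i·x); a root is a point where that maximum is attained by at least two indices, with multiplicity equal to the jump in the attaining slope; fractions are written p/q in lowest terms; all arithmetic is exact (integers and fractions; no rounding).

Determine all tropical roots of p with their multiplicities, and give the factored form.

hull edge (i=0, c=-2) to (i=4, c=7): slope 9/4, span 4
hull edge (i=4, c=7) to (i=5, c=-7): slope -14, span 1
Factored form: p(x) = -7 ⊗ (x ⊕ (-9/4)) ⊗ (x ⊕ (-9/4)) ⊗ (x ⊕ (-9/4)) ⊗ (x ⊕ (-9/4)) ⊗ (x ⊕ 14)
Answer: roots = -9/4 (mult 4), 14 (mult 1)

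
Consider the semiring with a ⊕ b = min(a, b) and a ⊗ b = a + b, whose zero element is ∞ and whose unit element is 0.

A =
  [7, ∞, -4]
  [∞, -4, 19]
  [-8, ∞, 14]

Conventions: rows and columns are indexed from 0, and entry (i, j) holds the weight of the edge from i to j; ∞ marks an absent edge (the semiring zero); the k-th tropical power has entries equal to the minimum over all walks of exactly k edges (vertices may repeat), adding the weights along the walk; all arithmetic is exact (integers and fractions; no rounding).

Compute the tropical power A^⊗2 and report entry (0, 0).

A^⊗2:
  [-12, ∞, 3]
  [11, -8, 15]
  [-1, ∞, -12]
Key observation: the optimum is the walk 0->2->0, with weight (-4) + (-8) = -12.
Optimal value attained by: walk 0->2->0.
Answer: (A^⊗2)[0][0] = -12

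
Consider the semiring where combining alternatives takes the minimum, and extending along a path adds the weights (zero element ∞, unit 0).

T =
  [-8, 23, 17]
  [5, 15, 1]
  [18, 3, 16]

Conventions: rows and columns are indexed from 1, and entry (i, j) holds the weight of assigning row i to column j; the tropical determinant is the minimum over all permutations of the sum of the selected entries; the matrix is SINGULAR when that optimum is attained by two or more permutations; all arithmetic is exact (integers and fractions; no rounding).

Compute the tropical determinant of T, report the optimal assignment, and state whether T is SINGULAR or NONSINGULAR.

σ = (1, 2, 3): (-8) + 15 + 16 = 23
σ = (1, 3, 2): (-8) + 1 + 3 = -4
σ = (2, 1, 3): 23 + 5 + 16 = 44
σ = (2, 3, 1): 23 + 1 + 18 = 42
σ = (3, 1, 2): 17 + 5 + 3 = 25
σ = (3, 2, 1): 17 + 15 + 18 = 50
Optimal value attained by: σ = (1, 3, 2).
Answer: det⊕(T) = -4; verdict: NONSINGULAR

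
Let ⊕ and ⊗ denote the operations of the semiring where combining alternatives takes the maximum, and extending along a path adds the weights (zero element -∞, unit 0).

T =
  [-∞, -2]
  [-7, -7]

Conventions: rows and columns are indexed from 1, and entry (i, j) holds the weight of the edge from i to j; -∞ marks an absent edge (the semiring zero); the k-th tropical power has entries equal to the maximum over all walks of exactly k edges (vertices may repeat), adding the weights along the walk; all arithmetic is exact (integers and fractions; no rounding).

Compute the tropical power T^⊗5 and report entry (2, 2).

T^⊗2:
  [-9, -9]
  [-14, -9]
T^⊗3:
  [-16, -11]
  [-16, -16]
T^⊗4:
  [-18, -18]
  [-23, -18]
T^⊗5:
  [-25, -20]
  [-25, -25]
Key observation: the optimum is the walk 2->1->2->1->2->2, with weight (-7) + (-2) + (-7) + (-2) + (-7) = -25.
Optimal value attained by: walk 2->1->2->1->2->2.
Answer: (T^⊗5)[2][2] = -25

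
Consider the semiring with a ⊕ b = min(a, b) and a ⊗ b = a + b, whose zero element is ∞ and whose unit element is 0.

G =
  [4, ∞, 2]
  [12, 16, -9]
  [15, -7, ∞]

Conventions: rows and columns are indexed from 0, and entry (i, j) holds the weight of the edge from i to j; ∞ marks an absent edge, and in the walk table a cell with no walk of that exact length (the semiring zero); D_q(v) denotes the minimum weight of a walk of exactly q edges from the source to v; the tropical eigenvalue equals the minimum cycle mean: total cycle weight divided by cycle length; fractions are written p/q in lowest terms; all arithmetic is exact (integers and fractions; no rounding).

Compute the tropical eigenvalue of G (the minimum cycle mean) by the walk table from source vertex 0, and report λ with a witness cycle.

q=0: [0, ∞, ∞]
q=1: [4, ∞, 2]
q=2: [8, -5, 6]
q=3: [7, -1, -14]
Optimal cycle mean attained by: cycle 1->2->1, total (-9) + (-7), length 2.
Answer: λ = -8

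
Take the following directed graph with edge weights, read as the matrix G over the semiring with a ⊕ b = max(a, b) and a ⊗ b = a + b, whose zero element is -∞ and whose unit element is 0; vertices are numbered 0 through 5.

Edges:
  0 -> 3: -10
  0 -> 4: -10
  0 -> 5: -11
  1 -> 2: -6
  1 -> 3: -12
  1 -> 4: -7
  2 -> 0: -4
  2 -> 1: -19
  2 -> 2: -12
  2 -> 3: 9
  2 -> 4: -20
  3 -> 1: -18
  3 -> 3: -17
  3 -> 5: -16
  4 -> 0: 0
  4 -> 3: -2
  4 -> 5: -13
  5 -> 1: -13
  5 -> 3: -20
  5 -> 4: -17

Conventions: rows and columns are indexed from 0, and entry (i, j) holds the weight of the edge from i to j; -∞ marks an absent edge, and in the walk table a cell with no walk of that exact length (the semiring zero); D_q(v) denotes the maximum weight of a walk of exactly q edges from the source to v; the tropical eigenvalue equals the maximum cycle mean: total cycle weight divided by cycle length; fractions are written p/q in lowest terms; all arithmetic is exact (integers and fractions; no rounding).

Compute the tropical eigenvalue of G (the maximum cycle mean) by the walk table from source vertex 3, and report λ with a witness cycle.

q=0: [-∞, -∞, -∞, 0, -∞, -∞]
q=1: [-∞, -18, -∞, -17, -∞, -16]
q=2: [-∞, -29, -24, -30, -25, -33]
q=3: [-25, -43, -35, -15, -36, -38]
q=4: [-36, -33, -47, -26, -35, -31]
q=5: [-35, -44, -39, -37, -40, -42]
q=6: [-40, -55, -50, -30, -45, -46]
Optimal cycle mean attained by: cycle 0->4->0, total (-10) + 0, length 2.
Answer: λ = -5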